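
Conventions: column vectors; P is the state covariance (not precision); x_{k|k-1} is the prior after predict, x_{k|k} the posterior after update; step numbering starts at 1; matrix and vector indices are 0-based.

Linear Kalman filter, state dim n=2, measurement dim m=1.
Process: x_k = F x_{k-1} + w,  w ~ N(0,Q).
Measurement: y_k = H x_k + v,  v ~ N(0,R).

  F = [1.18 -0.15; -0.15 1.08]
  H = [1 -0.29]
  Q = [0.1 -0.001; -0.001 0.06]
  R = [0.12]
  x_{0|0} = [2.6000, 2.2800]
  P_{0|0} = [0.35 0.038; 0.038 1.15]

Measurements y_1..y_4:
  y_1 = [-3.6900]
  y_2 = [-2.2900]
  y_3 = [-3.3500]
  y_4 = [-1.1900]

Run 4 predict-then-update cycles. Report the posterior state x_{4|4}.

x_post = [-1.2986, 3.7136]

step 1: x^-=[2.7260, 2.0724]  P^-=[0.5998 -0.2000; -0.2000 1.3969]  S=[0.9532]  K=[0.6900; -0.6348]  nu=[-5.8150]  x^+=[-1.2865, 5.7636]  P^+=[0.1459 0.2176; 0.2176 1.0128]
step 2: x^-=[-2.3826, 6.4176]  P^-=[0.2489 0.0912; 0.0912 1.1742]  S=[0.4147]  K=[0.5364; -0.6010]  nu=[1.9537]  x^+=[-1.3347, 5.2434]  P^+=[0.1296 0.2249; 0.2249 1.0244]
step 3: x^-=[-2.3615, 5.8631]  P^-=[0.2239 0.1018; 0.1018 1.1848]  S=[0.3844]  K=[0.5055; -0.6289]  nu=[0.7117]  x^+=[-2.0017, 5.4155]  P^+=[0.1256 0.2241; 0.2241 1.0328]
step 4: x^-=[-3.1743, 6.1490]  P^-=[0.2189 0.1000; 0.1000 1.1949]  S=[0.3813]  K=[0.4979; -0.6464]  nu=[3.7675]  x^+=[-1.2986, 3.7136]  P^+=[0.1243 0.2227; 0.2227 1.0356]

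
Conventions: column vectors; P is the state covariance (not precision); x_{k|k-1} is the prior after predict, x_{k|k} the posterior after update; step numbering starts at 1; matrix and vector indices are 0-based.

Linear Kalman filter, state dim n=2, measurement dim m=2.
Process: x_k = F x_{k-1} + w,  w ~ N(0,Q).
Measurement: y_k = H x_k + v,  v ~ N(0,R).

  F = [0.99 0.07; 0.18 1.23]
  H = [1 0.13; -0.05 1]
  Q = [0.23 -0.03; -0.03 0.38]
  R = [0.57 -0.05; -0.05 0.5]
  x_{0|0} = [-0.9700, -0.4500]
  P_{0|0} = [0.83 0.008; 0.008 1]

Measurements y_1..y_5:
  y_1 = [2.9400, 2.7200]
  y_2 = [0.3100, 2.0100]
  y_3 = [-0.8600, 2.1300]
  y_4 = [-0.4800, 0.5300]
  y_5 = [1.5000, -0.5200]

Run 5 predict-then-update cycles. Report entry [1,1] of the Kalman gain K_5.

K[1,1] = 0.6240

step 1: x^-=[-0.9918, -0.7281]  P^-=[1.0495 0.2138; 0.2138 1.9233]  S=[1.7076 0.3600; 0.3600 2.4046]  K=[0.6368 -0.0282; 0.1073 0.7793]  nu=[4.0265, 3.3985]  x^+=[1.4764, 2.3527]  P^+=[0.3680 -0.0276; -0.0276 0.3829]
step 2: x^-=[1.6264, 3.1596]  P^-=[0.5887 0.0346; 0.0346 0.9591]  S=[1.1839 0.0797; 0.0797 1.4571]  K=[0.5027 -0.0239; 0.0907 0.6521]  nu=[-1.7271, -1.0683]  x^+=[0.7837, 2.3064]  P^+=[0.2907 -0.0226; -0.0226 0.3204]
step 3: x^-=[0.9373, 2.9779]  P^-=[0.5133 0.0216; 0.0216 0.8641]  S=[1.1035 0.0582; 0.0582 1.3632]  K=[0.4689 -0.0230; 0.0882 0.6293]  nu=[-2.1845, -0.8011]  x^+=[-0.0686, 2.2811]  P^+=[0.2712 -0.0214; -0.0214 0.3092]
step 4: x^-=[0.0918, 2.7934]  P^-=[0.4944 0.0187; 0.0187 0.8471]  S=[1.0835 0.0539; 0.0539 1.3464]  K=[0.4596 -0.0229; 0.0877 0.6249]  nu=[-0.9349, -2.2588]  x^+=[-0.2862, 1.2998]  P^+=[0.2659 -0.0211; -0.0211 0.3070]
step 5: x^-=[-0.1923, 1.5472]  P^-=[0.4892 0.0178; 0.0178 0.8437]  S=[1.0781 0.0529; 0.0529 1.3432]  K=[0.4570 -0.0230; 0.0876 0.6240]  nu=[1.4912, -2.0769]  x^+=[0.5369, 0.3819]  P^+=[0.2644 -0.0211; -0.0211 0.3066]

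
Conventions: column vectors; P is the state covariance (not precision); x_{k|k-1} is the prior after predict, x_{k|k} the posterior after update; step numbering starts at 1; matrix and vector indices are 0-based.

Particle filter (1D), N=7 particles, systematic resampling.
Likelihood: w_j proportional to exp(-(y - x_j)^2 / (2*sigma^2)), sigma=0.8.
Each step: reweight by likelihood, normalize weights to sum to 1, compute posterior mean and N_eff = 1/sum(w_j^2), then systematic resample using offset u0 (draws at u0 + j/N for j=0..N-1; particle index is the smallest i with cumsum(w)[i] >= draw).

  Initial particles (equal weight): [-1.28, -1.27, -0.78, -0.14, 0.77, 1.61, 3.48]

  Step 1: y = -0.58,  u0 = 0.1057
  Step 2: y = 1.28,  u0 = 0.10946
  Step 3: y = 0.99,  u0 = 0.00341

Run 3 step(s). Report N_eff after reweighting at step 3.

step 1: w=[0.1968, 0.1990, 0.2798, 0.2481, 0.0695, 0.0068, 0.0000]  mean=-0.6931  Neff=4.4835  idx=[0, 1, 1, 2, 3, 3, 4]
step 2: w=[0.0047, 0.0048, 0.0048, 0.0283, 0.1611, 0.1611, 0.6352]  mean=0.4037  Neff=2.1916  idx=[4, 5, 6, 6, 6, 6, 6]
step 3: w=[0.0664, 0.0664, 0.1734, 0.1734, 0.1734, 0.1734, 0.1734]  mean=0.6491  Neff=6.2808  idx=[0, 2, 2, 3, 4, 5, 6]

N_eff = 6.2808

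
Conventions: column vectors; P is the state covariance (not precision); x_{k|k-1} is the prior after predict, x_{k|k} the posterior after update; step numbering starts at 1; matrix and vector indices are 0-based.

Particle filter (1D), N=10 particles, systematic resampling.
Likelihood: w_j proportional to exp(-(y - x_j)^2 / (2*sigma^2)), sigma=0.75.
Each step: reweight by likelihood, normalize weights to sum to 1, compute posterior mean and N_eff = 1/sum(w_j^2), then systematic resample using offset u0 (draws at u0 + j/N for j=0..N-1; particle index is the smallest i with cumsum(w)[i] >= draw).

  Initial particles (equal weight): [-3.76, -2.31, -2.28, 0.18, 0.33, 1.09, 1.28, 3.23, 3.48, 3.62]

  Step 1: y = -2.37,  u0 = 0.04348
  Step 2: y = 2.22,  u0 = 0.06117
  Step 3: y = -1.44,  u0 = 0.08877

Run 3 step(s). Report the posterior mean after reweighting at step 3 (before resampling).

step 1: w=[0.0826, 0.4586, 0.4567, 0.0014, 0.0007, 0.0000, 0.0000, 0.0000, 0.0000, 0.0000]  mean=-2.4106  Neff=2.3491  idx=[0, 1, 1, 1, 1, 2, 2, 2, 2, 2]
step 2: w=[0.0000, 0.0965, 0.0965, 0.0965, 0.0965, 0.1228, 0.1228, 0.1228, 0.1228, 0.1228]  mean=-2.2916  Neff=8.8774  idx=[1, 2, 3, 4, 5, 6, 7, 8, 8, 9]
step 3: w=[0.0973, 0.0973, 0.0973, 0.0973, 0.1018, 0.1018, 0.1018, 0.1018, 0.1018, 0.1018]  mean=-2.2917  Neff=9.9951  idx=[0, 1, 2, 3, 4, 5, 6, 7, 8, 9]

post_mean = -2.2917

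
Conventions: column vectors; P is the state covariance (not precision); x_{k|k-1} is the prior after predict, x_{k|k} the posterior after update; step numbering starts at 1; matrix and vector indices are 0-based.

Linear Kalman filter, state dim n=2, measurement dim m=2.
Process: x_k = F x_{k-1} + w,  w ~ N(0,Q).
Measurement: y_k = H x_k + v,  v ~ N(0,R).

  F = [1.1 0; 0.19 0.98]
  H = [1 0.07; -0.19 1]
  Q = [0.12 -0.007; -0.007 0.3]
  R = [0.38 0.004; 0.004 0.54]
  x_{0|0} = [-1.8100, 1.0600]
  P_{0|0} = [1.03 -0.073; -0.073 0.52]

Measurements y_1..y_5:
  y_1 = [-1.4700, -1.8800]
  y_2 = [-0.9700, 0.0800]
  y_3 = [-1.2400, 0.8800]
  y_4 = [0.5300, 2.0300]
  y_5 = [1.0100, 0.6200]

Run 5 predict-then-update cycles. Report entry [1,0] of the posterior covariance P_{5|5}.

P_post[1,0] = 0.0235

step 1: x^-=[-1.9910, 0.6949]  P^-=[1.3663 0.1296; 0.1296 0.8094]  S=[1.7684 -0.0711; -0.0711 1.3495]  K=[0.7755 -0.0555; 0.1290 0.5883]  nu=[0.4724, -2.9532]  x^+=[-1.4608, -0.9817]  P^+=[0.2925 0.0287; 0.0287 0.3237]
step 2: x^-=[-1.6069, -1.2396]  P^-=[0.4739 0.0851; 0.0851 0.6321]  S=[0.8689 0.0421; 0.0421 1.1569]  K=[0.5534 -0.0245; 0.1232 0.5279]  nu=[0.7236, 1.0143]  x^+=[-1.2312, -0.6149]  P^+=[0.2082 0.0286; 0.0286 0.2910]
step 3: x^-=[-1.3543, -0.8366]  P^-=[0.3719 0.0673; 0.0673 0.5976]  S=[0.7643 0.0416; 0.0416 1.1255]  K=[0.4940 -0.0212; 0.1148 0.5154]  nu=[0.1729, 1.4593]  x^+=[-1.2999, -0.0646]  P^+=[0.1858 0.0258; 0.0258 0.2837]
step 4: x^-=[-1.4299, -0.3103]  P^-=[0.3448 0.0597; 0.0597 0.5888]  S=[0.7361 0.0386; 0.0386 1.1185]  K=[0.4753 -0.0216; 0.1102 0.5124]  nu=[1.9816, 2.0686]  x^+=[-0.5328, 0.9681]  P^+=[0.1788 0.0242; 0.0242 0.2818]
step 5: x^-=[-0.5861, 0.8475]  P^-=[0.3364 0.0565; 0.0565 0.5861]  S=[0.7272 0.0368; 0.0368 1.1168]  K=[0.4692 -0.0221; 0.1082 0.5116]  nu=[1.5367, -0.3389]  x^+=[0.1424, 0.8403]  P^+=[0.1765 0.0235; 0.0235 0.2812]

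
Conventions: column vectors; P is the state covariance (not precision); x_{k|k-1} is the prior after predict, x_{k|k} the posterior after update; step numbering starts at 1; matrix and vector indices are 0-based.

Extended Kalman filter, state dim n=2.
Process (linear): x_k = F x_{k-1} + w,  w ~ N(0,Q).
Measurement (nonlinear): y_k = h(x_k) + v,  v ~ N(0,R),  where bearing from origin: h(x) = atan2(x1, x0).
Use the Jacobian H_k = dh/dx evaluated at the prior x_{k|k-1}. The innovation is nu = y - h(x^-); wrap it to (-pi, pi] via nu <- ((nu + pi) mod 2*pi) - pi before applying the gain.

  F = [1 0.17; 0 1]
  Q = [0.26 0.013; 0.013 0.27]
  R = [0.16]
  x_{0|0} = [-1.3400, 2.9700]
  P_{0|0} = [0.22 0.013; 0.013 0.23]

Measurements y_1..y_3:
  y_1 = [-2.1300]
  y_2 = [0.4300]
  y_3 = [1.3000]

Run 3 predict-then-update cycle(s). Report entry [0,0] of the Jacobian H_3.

H_jac[0,0] = -0.2649

step 1: x^-=[-0.8351, 2.9700]  P^-=[0.4911 0.0651; 0.0651 0.5000]  H_jac=[-0.3120 -0.0877]  S=[0.2152]  K=[-0.7385; -0.2982]  nu=[2.3083]  x^+=[-2.5397, 2.2817]  P^+=[0.3737 0.0177; 0.0177 0.4809]
step 2: x^-=[-2.1518, 2.2817]  P^-=[0.6536 0.1124; 0.1124 0.7509]  H_jac=[-0.2320 -0.2188]  S=[0.2425]  K=[-0.7266; -0.7849]  nu=[-1.8969]  x^+=[-0.7735, 3.7705]  P^+=[0.5256 -0.0259; -0.0259 0.6015]
step 3: x^-=[-0.1326, 3.7705]  P^-=[0.7942 0.0894; 0.0894 0.8715]  H_jac=[-0.2649 -0.0093]  S=[0.2162]  K=[-0.9767; -0.1470]  nu=[-0.3059]  x^+=[0.1663, 3.8155]  P^+=[0.5879 0.0583; 0.0583 0.8668]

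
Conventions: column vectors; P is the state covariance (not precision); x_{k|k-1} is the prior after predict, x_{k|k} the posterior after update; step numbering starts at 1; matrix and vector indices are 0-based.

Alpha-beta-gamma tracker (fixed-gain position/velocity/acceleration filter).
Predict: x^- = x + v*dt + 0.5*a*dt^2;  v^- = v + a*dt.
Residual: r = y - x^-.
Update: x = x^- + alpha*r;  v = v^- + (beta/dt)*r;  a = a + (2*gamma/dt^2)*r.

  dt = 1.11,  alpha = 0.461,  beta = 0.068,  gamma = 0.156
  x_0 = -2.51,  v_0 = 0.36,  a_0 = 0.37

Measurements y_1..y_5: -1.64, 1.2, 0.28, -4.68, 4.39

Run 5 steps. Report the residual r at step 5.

resid = 3.0970

step 1: x_pred=-1.8825  r=0.2425  x^+=-1.7707  v^+=0.7856  a^+=0.4314
step 2: x_pred=-0.6330  r=1.8330  x^+=0.2120  v^+=1.3767  a^+=0.8956
step 3: x_pred=2.2919  r=-2.0119  x^+=1.3644  v^+=2.2475  a^+=0.3861
step 4: x_pred=4.0970  r=-8.7770  x^+=0.0508  v^+=2.1384  a^+=-1.8365
step 5: x_pred=1.2930  r=3.0970  x^+=2.7207  v^+=0.2896  a^+=-1.0522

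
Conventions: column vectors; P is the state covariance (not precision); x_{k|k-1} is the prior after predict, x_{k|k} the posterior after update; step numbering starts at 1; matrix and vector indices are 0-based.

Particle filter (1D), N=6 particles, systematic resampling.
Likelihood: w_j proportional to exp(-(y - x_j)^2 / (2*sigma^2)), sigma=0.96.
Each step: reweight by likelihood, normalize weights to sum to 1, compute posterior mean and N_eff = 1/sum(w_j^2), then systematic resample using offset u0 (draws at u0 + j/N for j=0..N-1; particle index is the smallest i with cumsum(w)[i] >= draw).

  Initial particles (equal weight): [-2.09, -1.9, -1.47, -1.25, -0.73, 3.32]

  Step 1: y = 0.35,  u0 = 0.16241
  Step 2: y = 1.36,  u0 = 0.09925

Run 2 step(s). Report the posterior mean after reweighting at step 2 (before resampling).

post_mean = 0.3573

step 1: w=[0.0374, 0.0606, 0.1567, 0.2356, 0.5018, 0.0079]  mean=-1.0582  Neff=2.9670  idx=[2, 3, 4, 4, 4, 5]
step 2: w=[0.0293, 0.0561, 0.2112, 0.2112, 0.2112, 0.2810]  mean=0.3573  Neff=4.6127  idx=[2, 2, 3, 4, 5, 5]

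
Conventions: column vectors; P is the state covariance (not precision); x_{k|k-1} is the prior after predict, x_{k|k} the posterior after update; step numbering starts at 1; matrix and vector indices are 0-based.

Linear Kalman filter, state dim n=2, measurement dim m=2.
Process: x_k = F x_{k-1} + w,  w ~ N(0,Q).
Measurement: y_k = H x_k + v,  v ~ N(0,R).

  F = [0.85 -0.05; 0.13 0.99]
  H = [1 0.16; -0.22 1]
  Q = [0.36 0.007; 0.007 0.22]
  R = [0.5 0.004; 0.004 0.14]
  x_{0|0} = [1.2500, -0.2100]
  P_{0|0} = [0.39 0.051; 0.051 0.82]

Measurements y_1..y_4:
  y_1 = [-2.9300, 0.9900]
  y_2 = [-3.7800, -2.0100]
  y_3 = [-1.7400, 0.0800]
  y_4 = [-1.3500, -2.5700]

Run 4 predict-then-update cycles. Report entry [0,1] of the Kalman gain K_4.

step 1: x^-=[1.0730, -0.0454]  P^-=[0.6395 0.0521; 0.0521 1.0434]  S=[1.1829 0.0805; 0.0805 1.1914]  K=[0.5553 -0.1119; 0.1268 0.8576]  nu=[-3.9957, 1.2715]  x^+=[-1.2880, 0.5383]  P^+=[0.2698 0.0459; 0.0459 0.1307]
step 2: x^-=[-1.1217, 0.3655]  P^-=[0.5514 0.0687; 0.0687 0.3645]  S=[1.0827 0.0073; 0.0073 0.5009]  K=[0.5202 -0.1126; 0.1126 0.6958]  nu=[-2.7167, -2.6223]  x^+=[-2.2397, -1.7650]  P^+=[0.2529 0.0420; 0.0420 0.1071]
step 3: x^-=[-1.8155, -2.0385]  P^-=[0.5394 0.0647; 0.0647 0.3400]  S=[1.0688 0.0021; 0.0021 0.4777]  K=[0.5146 -0.1153; 0.1101 0.6816]  nu=[0.4016, 1.7191]  x^+=[-1.8071, -0.8226]  P^+=[0.2503 0.0410; 0.0410 0.1049]
step 4: x^-=[-1.4949, -1.0493]  P^-=[0.5376 0.0637; 0.0637 0.3376]  S=[1.0666 0.0012; 0.0012 0.4756]  K=[0.5137 -0.1161; 0.1096 0.6801]  nu=[0.3128, -1.8496]  x^+=[-1.1195, -2.2729]  P^+=[0.2499 0.0408; 0.0408 0.1046]

K[0,1] = -0.1161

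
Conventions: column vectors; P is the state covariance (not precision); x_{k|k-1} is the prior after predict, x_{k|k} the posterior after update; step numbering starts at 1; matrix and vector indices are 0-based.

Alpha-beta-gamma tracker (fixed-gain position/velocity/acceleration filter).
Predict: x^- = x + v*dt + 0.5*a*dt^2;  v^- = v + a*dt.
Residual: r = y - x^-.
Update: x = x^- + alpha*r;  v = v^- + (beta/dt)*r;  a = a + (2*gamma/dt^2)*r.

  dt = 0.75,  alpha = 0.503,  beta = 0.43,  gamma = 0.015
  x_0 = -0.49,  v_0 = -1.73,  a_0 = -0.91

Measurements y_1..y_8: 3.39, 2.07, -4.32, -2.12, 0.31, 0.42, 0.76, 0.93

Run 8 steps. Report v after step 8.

v_post = 1.1966

step 1: x_pred=-2.0434  r=5.4334  x^+=0.6896  v^+=0.7027  a^+=-0.6202
step 2: x_pred=1.0421  r=1.0279  x^+=1.5592  v^+=0.8268  a^+=-0.5654
step 3: x_pred=2.0202  r=-6.3402  x^+=-1.1689  v^+=-3.2323  a^+=-0.9035
step 4: x_pred=-3.8473  r=1.7273  x^+=-2.9784  v^+=-2.9197  a^+=-0.8114
step 5: x_pred=-5.3964  r=5.7064  x^+=-2.5261  v^+=-0.2566  a^+=-0.5071
step 6: x_pred=-2.8611  r=3.2811  x^+=-1.2107  v^+=1.2443  a^+=-0.3321
step 7: x_pred=-0.3709  r=1.1309  x^+=0.1979  v^+=1.6436  a^+=-0.2718
step 8: x_pred=1.3542  r=-0.4242  x^+=1.1408  v^+=1.1966  a^+=-0.2944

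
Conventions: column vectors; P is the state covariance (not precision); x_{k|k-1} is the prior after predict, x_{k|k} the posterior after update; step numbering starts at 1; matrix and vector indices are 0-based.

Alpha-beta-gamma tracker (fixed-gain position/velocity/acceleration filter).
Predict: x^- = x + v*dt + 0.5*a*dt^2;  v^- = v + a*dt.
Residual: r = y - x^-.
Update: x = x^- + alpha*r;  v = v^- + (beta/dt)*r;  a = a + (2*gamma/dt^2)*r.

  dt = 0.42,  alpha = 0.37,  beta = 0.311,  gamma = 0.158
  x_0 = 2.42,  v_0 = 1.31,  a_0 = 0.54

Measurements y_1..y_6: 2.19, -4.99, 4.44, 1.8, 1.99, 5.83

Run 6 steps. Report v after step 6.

step 1: x_pred=3.0178  r=-0.8278  x^+=2.7115  v^+=0.9238  a^+=-0.9430
step 2: x_pred=3.0164  r=-8.0064  x^+=0.0540  v^+=-5.4008  a^+=-15.2854
step 3: x_pred=-3.5625  r=8.0025  x^+=-0.6016  v^+=-5.8950  a^+=-0.9499
step 4: x_pred=-3.1612  r=4.9612  x^+=-1.3256  v^+=-2.6203  a^+=7.9376
step 5: x_pred=-1.7260  r=3.7160  x^+=-0.3511  v^+=3.4651  a^+=14.5943
step 6: x_pred=2.3915  r=3.4385  x^+=3.6637  v^+=12.1409  a^+=20.7540

v_post = 12.1409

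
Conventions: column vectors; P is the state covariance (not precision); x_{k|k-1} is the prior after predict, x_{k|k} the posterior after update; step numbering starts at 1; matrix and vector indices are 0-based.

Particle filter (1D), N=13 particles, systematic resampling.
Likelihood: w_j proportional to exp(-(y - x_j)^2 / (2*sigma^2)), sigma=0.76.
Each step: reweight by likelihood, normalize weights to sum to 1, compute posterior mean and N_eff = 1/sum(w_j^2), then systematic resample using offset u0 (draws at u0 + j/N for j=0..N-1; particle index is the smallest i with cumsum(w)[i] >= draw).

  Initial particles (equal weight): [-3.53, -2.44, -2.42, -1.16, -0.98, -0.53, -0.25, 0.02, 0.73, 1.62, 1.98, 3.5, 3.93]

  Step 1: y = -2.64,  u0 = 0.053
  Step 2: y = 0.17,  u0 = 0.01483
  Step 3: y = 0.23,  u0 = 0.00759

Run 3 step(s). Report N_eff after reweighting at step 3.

N_eff = 11.5955

step 1: w=[0.1865, 0.3576, 0.3550, 0.0556, 0.0341, 0.0078, 0.0026, 0.0008, 0.0000, 0.0000, 0.0000, 0.0000, 0.0000]  mean=-2.4924  Neff=3.4134  idx=[0, 0, 1, 1, 1, 1, 1, 2, 2, 2, 2, 3, 4]
step 2: w=[0.0000, 0.0000, 0.0049, 0.0049, 0.0049, 0.0049, 0.0049, 0.0054, 0.0054, 0.0054, 0.0054, 0.3860, 0.5680]  mean=-1.1162  Neff=2.1193  idx=[5, 11, 11, 11, 11, 11, 12, 12, 12, 12, 12, 12, 12]
step 3: w=[0.0007, 0.0645, 0.0645, 0.0645, 0.0645, 0.0645, 0.0967, 0.0967, 0.0967, 0.0967, 0.0967, 0.0967, 0.0967]  mean=-1.0391  Neff=11.5955  idx=[1, 2, 3, 4, 5, 6, 7, 8, 9, 9, 10, 11, 12]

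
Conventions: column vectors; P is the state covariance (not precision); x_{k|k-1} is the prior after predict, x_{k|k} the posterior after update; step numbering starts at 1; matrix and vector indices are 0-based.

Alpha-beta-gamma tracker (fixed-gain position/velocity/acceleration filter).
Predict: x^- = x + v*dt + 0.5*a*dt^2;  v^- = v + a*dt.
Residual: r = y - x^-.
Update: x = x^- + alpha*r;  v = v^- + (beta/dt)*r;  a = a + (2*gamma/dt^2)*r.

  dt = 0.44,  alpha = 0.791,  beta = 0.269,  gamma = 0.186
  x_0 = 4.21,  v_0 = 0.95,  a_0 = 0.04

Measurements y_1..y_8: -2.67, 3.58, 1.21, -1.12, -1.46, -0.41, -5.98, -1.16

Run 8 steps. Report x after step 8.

step 1: x_pred=4.6319  r=-7.3019  x^+=-1.1439  v^+=-3.4965  a^+=-13.9905
step 2: x_pred=-4.0366  r=7.6166  x^+=1.9881  v^+=-4.9958  a^+=0.6448
step 3: x_pred=-0.1476  r=1.3576  x^+=0.9263  v^+=-3.8821  a^+=3.2534
step 4: x_pred=-0.4669  r=-0.6531  x^+=-0.9835  v^+=-2.8498  a^+=1.9985
step 5: x_pred=-2.0440  r=0.5840  x^+=-1.5820  v^+=-1.6135  a^+=3.1206
step 6: x_pred=-1.9899  r=1.5799  x^+=-0.7402  v^+=0.7255  a^+=6.1564
step 7: x_pred=0.1750  r=-6.1550  x^+=-4.6936  v^+=-0.3286  a^+=-5.6703
step 8: x_pred=-5.3871  r=4.2271  x^+=-2.0435  v^+=-0.2393  a^+=2.4520

x_post = -2.0435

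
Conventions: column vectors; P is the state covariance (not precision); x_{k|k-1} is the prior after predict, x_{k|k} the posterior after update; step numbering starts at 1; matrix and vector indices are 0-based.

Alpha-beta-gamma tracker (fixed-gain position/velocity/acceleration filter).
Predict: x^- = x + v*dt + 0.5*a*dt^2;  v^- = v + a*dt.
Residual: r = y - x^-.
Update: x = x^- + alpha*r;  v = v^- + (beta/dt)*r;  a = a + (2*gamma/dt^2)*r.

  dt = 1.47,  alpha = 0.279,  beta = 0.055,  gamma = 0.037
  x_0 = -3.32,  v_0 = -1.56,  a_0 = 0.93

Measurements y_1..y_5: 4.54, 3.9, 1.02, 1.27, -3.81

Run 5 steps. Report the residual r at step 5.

resid = -21.4241

step 1: x_pred=-4.6084  r=9.1484  x^+=-2.0560  v^+=0.1494  a^+=1.2433
step 2: x_pred=-0.4931  r=4.3931  x^+=0.7326  v^+=2.1414  a^+=1.3937
step 3: x_pred=5.3863  r=-4.3663  x^+=4.1681  v^+=4.0268  a^+=1.2442
step 4: x_pred=11.4318  r=-10.1618  x^+=8.5966  v^+=5.4756  a^+=0.8962
step 5: x_pred=17.6141  r=-21.4241  x^+=11.6367  v^+=5.9914  a^+=0.1625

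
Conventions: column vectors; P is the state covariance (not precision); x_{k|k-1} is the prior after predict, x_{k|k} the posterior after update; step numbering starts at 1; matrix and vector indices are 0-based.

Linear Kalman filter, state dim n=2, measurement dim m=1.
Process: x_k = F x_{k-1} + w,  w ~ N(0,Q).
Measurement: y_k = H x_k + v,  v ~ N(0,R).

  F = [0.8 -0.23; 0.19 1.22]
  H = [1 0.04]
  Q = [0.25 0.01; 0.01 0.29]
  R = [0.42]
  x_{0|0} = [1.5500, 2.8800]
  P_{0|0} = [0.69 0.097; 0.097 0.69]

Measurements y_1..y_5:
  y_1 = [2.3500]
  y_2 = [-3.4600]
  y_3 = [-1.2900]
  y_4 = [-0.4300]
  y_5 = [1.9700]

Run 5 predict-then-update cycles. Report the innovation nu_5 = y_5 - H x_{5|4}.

innov = [4.1891]

step 1: x^-=[0.5776, 3.8081]  P^-=[0.6924 0.0117; 0.0117 1.3869]  S=[1.1156]  K=[0.6211; 0.0602]  nu=[1.6201]  x^+=[1.5838, 3.9057]  P^+=[0.2621 -0.0300; -0.0300 1.3828]
step 2: x^-=[0.3688, 5.0658]  P^-=[0.5019 -0.3662; -0.3662 2.3437]  S=[0.8964]  K=[0.5436; -0.3039]  nu=[-4.0314]  x^+=[-1.8227, 6.2911]  P^+=[0.2370 -0.2181; -0.2181 2.2609]
step 3: x^-=[-2.9051, 7.3288]  P^-=[0.6016 -0.7917; -0.7917 3.5626]  S=[0.9639]  K=[0.5912; -0.6735]  nu=[1.3220]  x^+=[-2.1235, 6.4384]  P^+=[0.2646 -0.4079; -0.4079 3.1254]
step 4: x^-=[-3.1797, 7.4514]  P^-=[0.7348 -1.2070; -1.2070 4.7623]  S=[1.0659]  K=[0.6441; -0.9537]  nu=[2.4516]  x^+=[-1.6006, 5.1132]  P^+=[0.2926 -0.5523; -0.5523 3.7928]
step 5: x^-=[-2.4565, 5.9340]  P^-=[0.8412 -1.5247; -1.5247 5.6897]  S=[1.1483]  K=[0.6794; -1.1296]  nu=[4.1891]  x^+=[0.3897, 1.2020]  P^+=[0.3111 -0.6434; -0.6434 4.2245]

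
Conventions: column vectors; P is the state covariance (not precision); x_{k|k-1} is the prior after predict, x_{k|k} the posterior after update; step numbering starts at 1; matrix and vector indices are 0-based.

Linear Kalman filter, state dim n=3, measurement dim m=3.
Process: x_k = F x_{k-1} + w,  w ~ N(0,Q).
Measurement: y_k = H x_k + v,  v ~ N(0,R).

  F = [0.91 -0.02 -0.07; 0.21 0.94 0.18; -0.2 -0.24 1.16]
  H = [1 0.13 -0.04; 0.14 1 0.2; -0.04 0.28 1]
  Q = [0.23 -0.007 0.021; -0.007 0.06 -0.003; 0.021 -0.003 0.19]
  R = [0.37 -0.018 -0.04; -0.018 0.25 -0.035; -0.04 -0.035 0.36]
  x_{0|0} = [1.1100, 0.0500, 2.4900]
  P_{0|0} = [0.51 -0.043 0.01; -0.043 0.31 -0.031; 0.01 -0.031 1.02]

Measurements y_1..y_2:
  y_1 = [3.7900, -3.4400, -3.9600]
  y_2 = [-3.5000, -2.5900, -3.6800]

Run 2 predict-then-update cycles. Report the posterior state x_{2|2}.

x_post = [-0.6489, -1.9026, -3.2609]

step 1: x^-=[0.8348, 0.7283, 2.6544]  P^-=[0.6577 0.0388 -0.1330; 0.0388 0.3627 0.0985; -0.1330 0.0985 1.6093]  S=[1.0561 0.1206 -0.2284; 0.1206 0.7328 0.4711; -0.2284 0.4711 2.0637]  K=[0.6240 0.0486 -0.0140; 0.0095 0.5452 -0.0272; -0.0105 0.0458 0.7841]  nu=[2.9667, -4.8161, -6.7849]  x^+=[2.5469, -1.6846, -2.9174]  P^+=[0.2337 -0.0284 -0.0144; -0.0284 0.1559 -0.0741; -0.0144 -0.0741 0.3013]
step 2: x^-=[2.5556, -1.5738, -3.4892]  P^-=[0.4277 0.0097 -0.0541; 0.0097 0.1804 -0.0588; -0.0541 -0.0588 0.6589]  S=[0.8093 0.0603 -0.1354; 0.0603 0.4413 0.0756; -0.1354 0.0756 1.0049]  K=[0.5279 0.0614 -0.0016; 0.0087 0.3904 -0.0369; -0.0051 0.0395 0.6378]  nu=[-5.9906, -0.6762, 0.3521]  x^+=[-0.6489, -1.9026, -3.2609]  P^+=[0.1964 -0.0195 -0.0105; -0.0195 0.1134 -0.0598; -0.0105 -0.0598 0.2448]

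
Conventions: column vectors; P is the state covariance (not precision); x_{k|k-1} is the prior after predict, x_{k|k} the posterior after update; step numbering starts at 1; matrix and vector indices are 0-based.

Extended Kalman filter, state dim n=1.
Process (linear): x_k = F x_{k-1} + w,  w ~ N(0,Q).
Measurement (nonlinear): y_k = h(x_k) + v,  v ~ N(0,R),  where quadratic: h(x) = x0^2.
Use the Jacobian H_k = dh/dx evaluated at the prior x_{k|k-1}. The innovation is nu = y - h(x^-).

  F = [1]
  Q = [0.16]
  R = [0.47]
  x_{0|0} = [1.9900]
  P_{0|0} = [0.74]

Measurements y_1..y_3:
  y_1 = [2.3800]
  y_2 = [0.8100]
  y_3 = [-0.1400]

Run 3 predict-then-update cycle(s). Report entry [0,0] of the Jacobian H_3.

H_jac[0,0] = 2.3243

step 1: x^-=[1.9900]  P^-=[0.9000]  H_jac=[3.9800]  S=[14.7264]  K=[0.2432]  nu=[-1.5801]  x^+=[1.6057]  P^+=[0.0287]
step 2: x^-=[1.6057]  P^-=[0.1887]  H_jac=[3.2113]  S=[2.4162]  K=[0.2508]  nu=[-1.7681]  x^+=[1.1622]  P^+=[0.0367]
step 3: x^-=[1.1622]  P^-=[0.1967]  H_jac=[2.3243]  S=[1.5327]  K=[0.2983]  nu=[-1.4906]  x^+=[0.7175]  P^+=[0.0603]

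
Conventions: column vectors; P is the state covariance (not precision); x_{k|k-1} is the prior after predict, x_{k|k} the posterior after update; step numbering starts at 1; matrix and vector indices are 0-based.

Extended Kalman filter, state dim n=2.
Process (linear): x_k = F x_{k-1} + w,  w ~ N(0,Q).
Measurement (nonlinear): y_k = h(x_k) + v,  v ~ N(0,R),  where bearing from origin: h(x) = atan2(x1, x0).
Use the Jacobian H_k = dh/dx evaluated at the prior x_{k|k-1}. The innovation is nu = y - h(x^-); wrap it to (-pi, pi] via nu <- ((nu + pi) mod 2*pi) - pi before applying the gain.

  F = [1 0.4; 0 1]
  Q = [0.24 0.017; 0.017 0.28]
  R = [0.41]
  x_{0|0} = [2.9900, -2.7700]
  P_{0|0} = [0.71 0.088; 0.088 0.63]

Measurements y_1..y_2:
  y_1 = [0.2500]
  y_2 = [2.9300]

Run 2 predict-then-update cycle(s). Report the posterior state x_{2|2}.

step 1: x^-=[1.8820, -2.7700]  P^-=[1.1212 0.3570; 0.3570 0.9100]  H_jac=[0.2470 0.1678]  S=[0.5336]  K=[0.6312; 0.4514]  nu=[1.2240]  x^+=[2.6546, -2.2175]  P^+=[0.9086 0.2049; 0.2049 0.8013]
step 2: x^-=[1.7677, -2.2175]  P^-=[1.4407 0.5424; 0.5424 1.0813]  H_jac=[0.2757 0.2198]  S=[0.6375]  K=[0.8102; 0.6074]  nu=[-2.4554]  x^+=[-0.2216, -3.7089]  P^+=[1.0223 0.2287; 0.2287 0.8460]

x_post = [-0.2216, -3.7089]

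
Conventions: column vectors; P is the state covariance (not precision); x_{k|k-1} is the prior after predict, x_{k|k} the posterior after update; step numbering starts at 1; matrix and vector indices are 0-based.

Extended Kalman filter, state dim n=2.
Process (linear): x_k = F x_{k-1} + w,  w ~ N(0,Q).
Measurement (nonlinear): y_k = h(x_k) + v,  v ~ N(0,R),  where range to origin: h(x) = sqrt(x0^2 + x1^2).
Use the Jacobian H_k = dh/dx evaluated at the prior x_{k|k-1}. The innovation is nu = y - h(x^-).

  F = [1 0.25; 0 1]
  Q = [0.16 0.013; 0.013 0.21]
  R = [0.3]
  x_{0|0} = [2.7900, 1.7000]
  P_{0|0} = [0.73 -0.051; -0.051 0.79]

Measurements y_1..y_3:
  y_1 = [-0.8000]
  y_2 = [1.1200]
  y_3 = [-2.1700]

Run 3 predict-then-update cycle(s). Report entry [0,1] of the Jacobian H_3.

H_jac[0,1] = -0.9241

step 1: x^-=[3.2150, 1.7000]  P^-=[0.9139 0.1595; 0.1595 1.0000]  H_jac=[0.8840 0.4674]  S=[1.3645]  K=[0.6467; 0.4459]  nu=[-4.4368]  x^+=[0.3457, -0.2784]  P^+=[0.3432 -0.2340; -0.2340 0.7287]
step 2: x^-=[0.2761, -0.2784]  P^-=[0.4317 -0.0388; -0.0388 0.9387]  H_jac=[0.7042 -0.7100]  S=[1.0261]  K=[0.3231; -0.6762]  nu=[0.7279]  x^+=[0.5113, -0.7706]  P^+=[0.3246 0.1854; 0.1854 0.4695]
step 3: x^-=[0.3187, -0.7706]  P^-=[0.6066 0.3158; 0.3158 0.6795]  H_jac=[0.3821 -0.9241]  S=[0.7459]  K=[-0.0804; -0.6801]  nu=[-3.0039]  x^+=[0.5602, 1.2725]  P^+=[0.6018 0.2750; 0.2750 0.3345]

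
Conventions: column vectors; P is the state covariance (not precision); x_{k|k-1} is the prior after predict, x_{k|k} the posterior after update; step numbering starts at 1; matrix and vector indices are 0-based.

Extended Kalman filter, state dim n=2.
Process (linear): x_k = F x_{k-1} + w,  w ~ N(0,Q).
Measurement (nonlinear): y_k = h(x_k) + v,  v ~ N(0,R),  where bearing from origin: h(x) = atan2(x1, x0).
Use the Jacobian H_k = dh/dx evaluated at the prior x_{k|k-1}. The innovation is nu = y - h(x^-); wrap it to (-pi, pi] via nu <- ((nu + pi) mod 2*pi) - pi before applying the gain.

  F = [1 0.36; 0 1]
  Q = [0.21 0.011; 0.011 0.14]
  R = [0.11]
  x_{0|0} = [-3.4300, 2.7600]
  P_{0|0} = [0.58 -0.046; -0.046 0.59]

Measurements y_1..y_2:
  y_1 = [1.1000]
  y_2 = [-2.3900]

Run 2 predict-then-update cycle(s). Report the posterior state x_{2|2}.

x_post = [-2.9362, 3.2839]

step 1: x^-=[-2.4364, 2.7600]  P^-=[0.8333 0.1774; 0.1774 0.7300]  H_jac=[-0.2036 -0.1798]  S=[0.1811]  K=[-1.1129; -0.9239]  nu=[-1.1940]  x^+=[-1.1076, 3.8631]  P^+=[0.6090 -0.0088; -0.0088 0.5754]
step 2: x^-=[0.2832, 3.8631]  P^-=[0.8872 0.2093; 0.2093 0.7154]  H_jac=[-0.2575 0.0189]  S=[0.1670]  K=[-1.3439; -0.2418]  nu=[2.3956]  x^+=[-2.9362, 3.2839]  P^+=[0.5855 0.1550; 0.1550 0.7056]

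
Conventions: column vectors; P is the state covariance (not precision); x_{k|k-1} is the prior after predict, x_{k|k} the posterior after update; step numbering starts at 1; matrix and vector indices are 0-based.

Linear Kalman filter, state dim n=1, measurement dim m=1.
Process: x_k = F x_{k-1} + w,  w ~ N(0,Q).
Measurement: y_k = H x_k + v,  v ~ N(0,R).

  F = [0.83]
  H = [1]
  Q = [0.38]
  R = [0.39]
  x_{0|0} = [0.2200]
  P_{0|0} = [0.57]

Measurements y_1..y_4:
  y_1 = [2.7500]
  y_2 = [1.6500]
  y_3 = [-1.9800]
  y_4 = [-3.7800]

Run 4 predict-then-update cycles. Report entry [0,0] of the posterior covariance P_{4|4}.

P_post[0,0] = 0.2257

step 1: x^-=[0.1826]  P^-=[0.7727]  S=[1.1627]  K=[0.6646]  nu=[2.5674]  x^+=[1.8888]  P^+=[0.2592]
step 2: x^-=[1.5677]  P^-=[0.5585]  S=[0.9485]  K=[0.5888]  nu=[0.0823]  x^+=[1.6162]  P^+=[0.2296]
step 3: x^-=[1.3414]  P^-=[0.5382]  S=[0.9282]  K=[0.5798]  nu=[-3.3214]  x^+=[-0.5845]  P^+=[0.2261]
step 4: x^-=[-0.4851]  P^-=[0.5358]  S=[0.9258]  K=[0.5787]  nu=[-3.2949]  x^+=[-2.3920]  P^+=[0.2257]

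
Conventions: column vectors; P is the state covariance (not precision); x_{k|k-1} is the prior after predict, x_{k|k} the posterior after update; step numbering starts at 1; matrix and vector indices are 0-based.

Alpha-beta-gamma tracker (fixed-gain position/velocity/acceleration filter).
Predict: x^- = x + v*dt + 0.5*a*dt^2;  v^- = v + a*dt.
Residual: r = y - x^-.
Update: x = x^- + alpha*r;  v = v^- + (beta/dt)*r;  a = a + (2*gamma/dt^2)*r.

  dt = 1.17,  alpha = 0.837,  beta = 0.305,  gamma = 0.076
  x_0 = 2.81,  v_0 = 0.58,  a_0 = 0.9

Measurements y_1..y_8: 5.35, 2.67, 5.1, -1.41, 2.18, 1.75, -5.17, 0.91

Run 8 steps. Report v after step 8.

step 1: x_pred=4.1046  r=1.2454  x^+=5.1470  v^+=1.9577  a^+=1.0383
step 2: x_pred=8.1481  r=-5.4781  x^+=3.5629  v^+=1.7444  a^+=0.4300
step 3: x_pred=5.8982  r=-0.7982  x^+=5.2301  v^+=2.0394  a^+=0.3414
step 4: x_pred=7.8499  r=-9.2599  x^+=0.0994  v^+=0.0249  a^+=-0.6868
step 5: x_pred=-0.3416  r=2.5216  x^+=1.7690  v^+=-0.1213  a^+=-0.4068
step 6: x_pred=1.3486  r=0.4014  x^+=1.6846  v^+=-0.4927  a^+=-0.3623
step 7: x_pred=0.8602  r=-6.0302  x^+=-4.1871  v^+=-2.4885  a^+=-1.0318
step 8: x_pred=-7.8049  r=8.7149  x^+=-0.5105  v^+=-1.4239  a^+=-0.0642

v_post = -1.4239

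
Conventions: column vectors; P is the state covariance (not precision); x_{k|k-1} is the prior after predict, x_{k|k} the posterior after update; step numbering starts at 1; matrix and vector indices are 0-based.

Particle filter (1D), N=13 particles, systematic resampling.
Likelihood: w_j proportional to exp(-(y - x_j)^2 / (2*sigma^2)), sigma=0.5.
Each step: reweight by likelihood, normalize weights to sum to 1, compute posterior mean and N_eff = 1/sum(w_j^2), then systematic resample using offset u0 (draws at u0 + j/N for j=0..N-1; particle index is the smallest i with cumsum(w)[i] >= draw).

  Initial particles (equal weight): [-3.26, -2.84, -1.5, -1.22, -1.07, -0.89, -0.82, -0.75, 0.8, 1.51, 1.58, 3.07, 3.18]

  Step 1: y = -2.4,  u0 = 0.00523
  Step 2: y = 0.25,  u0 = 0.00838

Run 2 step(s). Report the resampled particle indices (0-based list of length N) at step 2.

step 1: w=[0.1872, 0.5579, 0.1626, 0.0507, 0.0239, 0.0086, 0.0056, 0.0035, 0.0000, 0.0000, 0.0000, 0.0000, 0.0000]  mean=-2.5408  Neff=2.6599  idx=[0, 0, 0, 1, 1, 1, 1, 1, 1, 1, 2, 2, 3]
step 2: w=[0.0000, 0.0000, 0.0000, 0.0000, 0.0000, 0.0000, 0.0000, 0.0000, 0.0000, 0.0000, 0.1239, 0.1239, 0.7521]  mean=-1.2894  Neff=1.6766  idx=[10, 10, 11, 11, 12, 12, 12, 12, 12, 12, 12, 12, 12]

resampled_idx = [10, 10, 11, 11, 12, 12, 12, 12, 12, 12, 12, 12, 12]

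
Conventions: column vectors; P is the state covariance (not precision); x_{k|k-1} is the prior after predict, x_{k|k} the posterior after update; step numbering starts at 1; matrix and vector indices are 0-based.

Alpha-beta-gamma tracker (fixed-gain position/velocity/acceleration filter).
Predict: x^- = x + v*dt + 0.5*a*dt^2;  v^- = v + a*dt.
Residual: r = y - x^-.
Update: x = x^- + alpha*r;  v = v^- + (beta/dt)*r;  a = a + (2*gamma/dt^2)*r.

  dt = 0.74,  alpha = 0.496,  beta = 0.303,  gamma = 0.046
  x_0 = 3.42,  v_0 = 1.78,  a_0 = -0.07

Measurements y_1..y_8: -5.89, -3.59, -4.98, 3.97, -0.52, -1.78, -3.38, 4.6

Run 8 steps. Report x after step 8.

x_post = 1.8784

step 1: x_pred=4.7180  r=-10.6080  x^+=-0.5436  v^+=-2.6154  a^+=-1.8522
step 2: x_pred=-2.9861  r=-0.6039  x^+=-3.2856  v^+=-4.2333  a^+=-1.9537
step 3: x_pred=-6.9532  r=1.9732  x^+=-5.9745  v^+=-4.8711  a^+=-1.6222
step 4: x_pred=-10.0232  r=13.9932  x^+=-3.0826  v^+=-0.3418  a^+=0.7288
step 5: x_pred=-3.1360  r=2.6160  x^+=-1.8385  v^+=1.2686  a^+=1.1683
step 6: x_pred=-0.5798  r=-1.2002  x^+=-1.1751  v^+=1.6417  a^+=0.9666
step 7: x_pred=0.3044  r=-3.6844  x^+=-1.5231  v^+=0.8484  a^+=0.3476
step 8: x_pred=-0.8001  r=5.4001  x^+=1.8784  v^+=3.3168  a^+=1.2549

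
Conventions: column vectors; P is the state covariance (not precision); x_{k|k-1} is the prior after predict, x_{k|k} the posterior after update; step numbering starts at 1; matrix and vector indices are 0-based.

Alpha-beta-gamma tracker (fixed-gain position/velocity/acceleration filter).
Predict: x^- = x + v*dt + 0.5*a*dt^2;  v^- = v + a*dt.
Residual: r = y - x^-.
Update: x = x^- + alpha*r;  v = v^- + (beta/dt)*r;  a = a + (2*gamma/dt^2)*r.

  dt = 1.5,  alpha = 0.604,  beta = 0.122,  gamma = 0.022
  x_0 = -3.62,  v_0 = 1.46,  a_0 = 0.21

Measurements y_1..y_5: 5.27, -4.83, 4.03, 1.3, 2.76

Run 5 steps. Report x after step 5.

x_post = 4.2147

step 1: x_pred=-1.1938  r=6.4637  x^+=2.7104  v^+=2.3007  a^+=0.3364
step 2: x_pred=6.5399  r=-11.3699  x^+=-0.3275  v^+=1.8806  a^+=0.1141
step 3: x_pred=2.6216  r=1.4084  x^+=3.4723  v^+=2.1662  a^+=0.1416
step 4: x_pred=6.8809  r=-5.5809  x^+=3.5100  v^+=1.9247  a^+=0.0325
step 5: x_pred=6.4336  r=-3.6736  x^+=4.2147  v^+=1.6746  a^+=-0.0394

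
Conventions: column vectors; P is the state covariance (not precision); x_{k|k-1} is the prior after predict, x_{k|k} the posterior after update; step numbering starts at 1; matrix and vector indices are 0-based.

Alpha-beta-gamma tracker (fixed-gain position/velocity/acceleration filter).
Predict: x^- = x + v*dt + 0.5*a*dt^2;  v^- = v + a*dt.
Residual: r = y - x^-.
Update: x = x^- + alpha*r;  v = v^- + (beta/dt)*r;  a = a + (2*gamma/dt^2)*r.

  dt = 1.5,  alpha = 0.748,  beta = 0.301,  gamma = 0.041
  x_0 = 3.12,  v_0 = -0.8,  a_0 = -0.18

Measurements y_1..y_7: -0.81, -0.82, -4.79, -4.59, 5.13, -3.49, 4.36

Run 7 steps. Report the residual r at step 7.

resid = 6.0476

step 1: x_pred=1.7175  r=-2.5275  x^+=-0.1731  v^+=-1.5772  a^+=-0.2721
step 2: x_pred=-2.8450  r=2.0250  x^+=-1.3303  v^+=-1.5790  a^+=-0.1983
step 3: x_pred=-3.9219  r=-0.8681  x^+=-4.5712  v^+=-2.0507  a^+=-0.2300
step 4: x_pred=-7.9060  r=3.3160  x^+=-5.4256  v^+=-1.7302  a^+=-0.1091
step 5: x_pred=-8.1437  r=13.2737  x^+=1.7850  v^+=0.7697  a^+=0.3746
step 6: x_pred=3.3611  r=-6.8511  x^+=-1.7635  v^+=-0.0431  a^+=0.1250
step 7: x_pred=-1.6876  r=6.0476  x^+=2.8360  v^+=1.3579  a^+=0.3454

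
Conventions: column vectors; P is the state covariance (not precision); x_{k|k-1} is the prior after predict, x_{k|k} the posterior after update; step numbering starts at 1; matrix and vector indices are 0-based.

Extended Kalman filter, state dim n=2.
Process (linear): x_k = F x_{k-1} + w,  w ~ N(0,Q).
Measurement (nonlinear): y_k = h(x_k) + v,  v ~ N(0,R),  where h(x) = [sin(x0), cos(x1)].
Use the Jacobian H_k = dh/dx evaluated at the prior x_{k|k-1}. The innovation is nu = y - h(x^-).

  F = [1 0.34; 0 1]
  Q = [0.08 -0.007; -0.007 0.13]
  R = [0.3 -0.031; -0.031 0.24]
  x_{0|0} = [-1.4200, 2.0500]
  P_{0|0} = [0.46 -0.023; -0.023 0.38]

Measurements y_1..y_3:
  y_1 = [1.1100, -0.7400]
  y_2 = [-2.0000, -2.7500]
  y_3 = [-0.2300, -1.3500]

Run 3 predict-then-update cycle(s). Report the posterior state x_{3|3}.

step 1: x^-=[-0.7230, 2.0500]  P^-=[0.5683 0.0992; 0.0992 0.5100]  H_jac=[0.7498 0.0000; 0.0000 -0.8874]  S=[0.6195 -0.0970; -0.0970 0.6416]  K=[0.6825 -0.0340; 0.0099 -0.7039]  nu=[1.7716, -0.2789]  x^+=[0.4956, 2.2638]  P^+=[0.2745 0.0330; 0.0330 0.1907]
step 2: x^-=[1.2653, 2.2638]  P^-=[0.3990 0.0909; 0.0909 0.3207]  H_jac=[0.3008 0.0000; 0.0000 -0.7693]  S=[0.3361 -0.0520; -0.0520 0.4298]  K=[0.3382 -0.1217; -0.0077 -0.5750]  nu=[-2.9537, -2.1112]  x^+=[0.5234, 3.5003]  P^+=[0.3499 0.0516; 0.0516 0.1791]
step 3: x^-=[1.7135, 3.5003]  P^-=[0.4857 0.1055; 0.1055 0.3091]  H_jac=[-0.1423 0.0000; 0.0000 0.3511]  S=[0.3098 -0.0363; -0.0363 0.2781]  K=[-0.2106 0.1057; -0.0028 0.3898]  nu=[-1.2198, -0.4137]  x^+=[1.9267, 3.3425]  P^+=[0.4672 0.0909; 0.0909 0.2667]

x_post = [1.9267, 3.3425]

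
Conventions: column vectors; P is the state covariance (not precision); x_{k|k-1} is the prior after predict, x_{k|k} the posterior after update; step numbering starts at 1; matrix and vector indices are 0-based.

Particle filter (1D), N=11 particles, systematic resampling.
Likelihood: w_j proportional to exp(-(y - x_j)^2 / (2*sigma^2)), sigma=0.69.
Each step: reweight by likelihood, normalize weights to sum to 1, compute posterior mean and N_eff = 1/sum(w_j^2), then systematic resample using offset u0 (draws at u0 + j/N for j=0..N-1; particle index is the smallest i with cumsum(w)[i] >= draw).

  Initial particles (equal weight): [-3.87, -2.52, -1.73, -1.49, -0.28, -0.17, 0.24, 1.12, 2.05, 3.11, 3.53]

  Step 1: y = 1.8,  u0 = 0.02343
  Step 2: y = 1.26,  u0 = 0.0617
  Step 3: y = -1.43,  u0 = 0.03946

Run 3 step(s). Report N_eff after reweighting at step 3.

step 1: w=[0.0000, 0.0000, 0.0000, 0.0000, 0.0057, 0.0091, 0.0416, 0.3299, 0.5021, 0.0884, 0.0231]  mean=1.7623  Neff=2.6944  idx=[6, 7, 7, 7, 8, 8, 8, 8, 8, 8, 9]
step 2: w=[0.0523, 0.1527, 0.1527, 0.1527, 0.0809, 0.0809, 0.0809, 0.0809, 0.0809, 0.0809, 0.0043]  mean=1.5340  Neff=8.9328  idx=[1, 1, 2, 2, 3, 4, 5, 6, 7, 8, 9]
step 3: w=[0.1993, 0.1993, 0.1993, 0.1993, 0.1993, 0.0006, 0.0006, 0.0006, 0.0006, 0.0006, 0.0006]  mean=1.1231  Neff=5.0332  idx=[0, 0, 1, 1, 2, 2, 2, 3, 3, 4, 4]

N_eff = 5.0332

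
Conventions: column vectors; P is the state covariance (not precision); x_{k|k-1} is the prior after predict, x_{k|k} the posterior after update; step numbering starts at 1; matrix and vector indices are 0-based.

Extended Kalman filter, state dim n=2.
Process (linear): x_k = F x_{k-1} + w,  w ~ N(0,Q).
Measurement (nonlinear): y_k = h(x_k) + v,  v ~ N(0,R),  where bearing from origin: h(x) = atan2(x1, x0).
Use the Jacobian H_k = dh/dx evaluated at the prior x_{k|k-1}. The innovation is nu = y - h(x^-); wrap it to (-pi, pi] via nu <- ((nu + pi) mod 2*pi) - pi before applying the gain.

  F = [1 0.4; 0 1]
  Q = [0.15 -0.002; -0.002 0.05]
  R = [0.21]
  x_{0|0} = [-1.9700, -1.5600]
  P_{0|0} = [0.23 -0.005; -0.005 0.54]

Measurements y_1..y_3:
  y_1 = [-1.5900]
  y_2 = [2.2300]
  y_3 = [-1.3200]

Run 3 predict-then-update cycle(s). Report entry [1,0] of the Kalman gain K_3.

step 1: x^-=[-2.5940, -1.5600]  P^-=[0.4624 0.2090; 0.2090 0.5900]  H_jac=[0.1703 -0.2831]  S=[0.2505]  K=[0.0781; -0.5247]  nu=[1.0102]  x^+=[-2.5151, -2.0900]  P^+=[0.4609 0.2193; 0.2193 0.5210]
step 2: x^-=[-3.3511, -2.0900]  P^-=[0.8696 0.4257; 0.4257 0.5710]  H_jac=[0.1340 -0.2148]  S=[0.2275]  K=[0.1102; -0.2886]  nu=[-1.4692]  x^+=[-3.5131, -1.6660]  P^+=[0.8669 0.4329; 0.4329 0.5521]
step 3: x^-=[-4.1795, -1.6660]  P^-=[1.4515 0.6517; 0.6517 0.6021]  H_jac=[0.0823 -0.2065]  S=[0.2233]  K=[-0.0676; -0.3164]  nu=[1.4423]  x^+=[-4.2770, -2.1223]  P^+=[1.4505 0.6470; 0.6470 0.5797]

K[1,0] = -0.3164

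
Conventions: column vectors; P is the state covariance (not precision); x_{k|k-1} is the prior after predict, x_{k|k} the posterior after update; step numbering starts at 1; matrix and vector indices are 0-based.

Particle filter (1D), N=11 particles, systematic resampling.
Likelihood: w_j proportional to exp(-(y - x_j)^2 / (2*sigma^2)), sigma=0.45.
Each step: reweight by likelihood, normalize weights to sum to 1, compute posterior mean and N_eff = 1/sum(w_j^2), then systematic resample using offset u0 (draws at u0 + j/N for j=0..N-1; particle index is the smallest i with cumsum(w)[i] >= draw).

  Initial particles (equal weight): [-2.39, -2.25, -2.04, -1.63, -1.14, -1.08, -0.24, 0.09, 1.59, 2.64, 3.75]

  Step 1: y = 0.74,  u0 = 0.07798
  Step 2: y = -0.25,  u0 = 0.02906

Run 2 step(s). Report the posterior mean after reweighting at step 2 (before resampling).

step 1: w=[0.0000, 0.0000, 0.0000, 0.0000, 0.0003, 0.0005, 0.1520, 0.5736, 0.2735, 0.0002, 0.0000]  mean=0.4497  Neff=2.3424  idx=[6, 7, 7, 7, 7, 7, 7, 7, 8, 8, 8]
step 2: w=[0.1596, 0.1200, 0.1200, 0.1200, 0.1200, 0.1200, 0.1200, 0.1200, 0.0000, 0.0000, 0.0000]  mean=0.0375  Neff=7.9148  idx=[0, 0, 1, 2, 2, 3, 4, 5, 5, 6, 7]

post_mean = 0.0375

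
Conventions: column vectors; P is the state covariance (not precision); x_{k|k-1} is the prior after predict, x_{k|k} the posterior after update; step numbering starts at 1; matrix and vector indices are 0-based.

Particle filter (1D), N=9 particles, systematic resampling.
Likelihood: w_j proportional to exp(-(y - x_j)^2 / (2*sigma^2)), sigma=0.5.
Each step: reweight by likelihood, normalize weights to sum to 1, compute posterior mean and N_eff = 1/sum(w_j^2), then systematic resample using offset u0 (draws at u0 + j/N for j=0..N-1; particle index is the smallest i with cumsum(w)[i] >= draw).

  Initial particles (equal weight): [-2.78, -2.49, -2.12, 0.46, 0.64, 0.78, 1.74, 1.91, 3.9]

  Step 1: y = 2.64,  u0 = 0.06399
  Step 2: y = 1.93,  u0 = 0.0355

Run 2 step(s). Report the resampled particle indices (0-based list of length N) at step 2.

resampled_idx = [0, 1, 2, 3, 3, 4, 5, 6, 7]

step 1: w=[0.0000, 0.0000, 0.0000, 0.0001, 0.0006, 0.0017, 0.3380, 0.5883, 0.0714]  mean=1.9917  Neff=2.1488  idx=[6, 6, 6, 7, 7, 7, 7, 7, 8]
step 2: w=[0.1195, 0.1195, 0.1195, 0.1283, 0.1283, 0.1283, 0.1283, 0.1283, 0.0001]  mean=1.8492  Neff=7.9915  idx=[0, 1, 2, 3, 3, 4, 5, 6, 7]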